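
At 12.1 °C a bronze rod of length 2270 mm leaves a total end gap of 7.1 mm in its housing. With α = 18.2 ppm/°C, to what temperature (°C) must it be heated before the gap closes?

184 °C

α·L₀·ΔT = 7.1 mm ⇒ ΔT = 7.1 / (18.2×10⁻⁶ × 2270.0) = 171.9 K.
T = 12.1 + 171.9 = 184.0 °C.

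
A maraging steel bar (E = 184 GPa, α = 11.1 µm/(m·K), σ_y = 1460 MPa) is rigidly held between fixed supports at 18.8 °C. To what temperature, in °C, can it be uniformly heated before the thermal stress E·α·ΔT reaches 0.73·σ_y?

541 °C

E·α·ΔT = 1066 MPa ⇒ ΔT = 1066 / (184.0×10³ × 11.1×10⁻⁶) = 521.8 K.
T = 18.8 + 521.8 = 540.6 °C.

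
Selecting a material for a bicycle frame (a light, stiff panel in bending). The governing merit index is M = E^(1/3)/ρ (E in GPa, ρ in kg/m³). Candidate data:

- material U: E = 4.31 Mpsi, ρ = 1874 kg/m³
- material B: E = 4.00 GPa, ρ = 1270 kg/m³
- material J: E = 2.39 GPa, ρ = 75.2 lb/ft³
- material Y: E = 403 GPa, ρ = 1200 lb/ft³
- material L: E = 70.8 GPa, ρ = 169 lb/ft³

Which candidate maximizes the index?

material U

Normalizing units and computing the index:
  material U: E = 29.72 GPa, ρ = 1874 kg/m³
  material B: E = 4.000 GPa, ρ = 1270 kg/m³
  material J: E = 2.390 GPa, ρ = 1205 kg/m³
  material Y: E = 403.0 GPa, ρ = 19220 kg/m³
  material L: E = 70.80 GPa, ρ = 2707 kg/m³
  material U: M = 1.65×10⁻³
  material L: M = 1.53×10⁻³
  material B: M = 1.25×10⁻³
  material J: M = 1.11×10⁻³
  material Y: M = 0.384×10⁻³
Highest index: material U.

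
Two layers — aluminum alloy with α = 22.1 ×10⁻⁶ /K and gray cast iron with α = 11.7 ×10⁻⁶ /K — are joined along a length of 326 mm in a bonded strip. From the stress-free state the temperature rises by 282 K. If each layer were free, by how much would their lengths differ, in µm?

Δα = |22.1 − 11.7|×10⁻⁶/K = 10.4×10⁻⁶/K.
ΔL_mismatch = Δα·L·ΔT = 10.4×10⁻⁶ × 326.0 mm × 282.0 K = 956 µm.

956 µm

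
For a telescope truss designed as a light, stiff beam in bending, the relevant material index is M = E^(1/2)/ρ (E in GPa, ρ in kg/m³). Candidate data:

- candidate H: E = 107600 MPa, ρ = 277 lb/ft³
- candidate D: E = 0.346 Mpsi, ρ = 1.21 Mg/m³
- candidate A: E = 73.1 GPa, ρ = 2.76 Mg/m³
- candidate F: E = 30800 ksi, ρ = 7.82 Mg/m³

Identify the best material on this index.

Normalizing units and computing the index:
  candidate H: E = 107.6 GPa, ρ = 4437 kg/m³
  candidate D: E = 2.386 GPa, ρ = 1210 kg/m³
  candidate A: E = 73.10 GPa, ρ = 2760 kg/m³
  candidate F: E = 212.4 GPa, ρ = 7820 kg/m³
  candidate A: M = 3.10×10⁻³
  candidate H: M = 2.34×10⁻³
  candidate F: M = 1.86×10⁻³
  candidate D: M = 1.28×10⁻³
Candidate A ranks first.

candidate A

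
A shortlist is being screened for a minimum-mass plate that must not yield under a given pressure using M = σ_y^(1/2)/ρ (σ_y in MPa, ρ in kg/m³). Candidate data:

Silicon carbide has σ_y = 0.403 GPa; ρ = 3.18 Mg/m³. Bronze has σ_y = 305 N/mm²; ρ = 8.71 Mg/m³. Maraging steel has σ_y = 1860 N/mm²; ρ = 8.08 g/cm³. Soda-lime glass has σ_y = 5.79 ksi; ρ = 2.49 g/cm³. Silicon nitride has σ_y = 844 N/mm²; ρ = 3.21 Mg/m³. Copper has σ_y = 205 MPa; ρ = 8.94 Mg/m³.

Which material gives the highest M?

silicon nitride

Putting every candidate on a common basis:
  silicon carbide: σ_y = 403.0 MPa, ρ = 3180 kg/m³
  bronze: σ_y = 305.0 MPa, ρ = 8710 kg/m³
  maraging steel: σ_y = 1860 MPa, ρ = 8080 kg/m³
  soda-lime glass: σ_y = 39.92 MPa, ρ = 2490 kg/m³
  silicon nitride: σ_y = 844.0 MPa, ρ = 3210 kg/m³
  copper: σ_y = 205.0 MPa, ρ = 8940 kg/m³
  silicon nitride: M = 9.05×10⁻³
  silicon carbide: M = 6.31×10⁻³
  maraging steel: M = 5.34×10⁻³
  soda-lime glass: M = 2.54×10⁻³
  bronze: M = 2.01×10⁻³
  copper: M = 1.60×10⁻³
Silicon nitride has the largest M.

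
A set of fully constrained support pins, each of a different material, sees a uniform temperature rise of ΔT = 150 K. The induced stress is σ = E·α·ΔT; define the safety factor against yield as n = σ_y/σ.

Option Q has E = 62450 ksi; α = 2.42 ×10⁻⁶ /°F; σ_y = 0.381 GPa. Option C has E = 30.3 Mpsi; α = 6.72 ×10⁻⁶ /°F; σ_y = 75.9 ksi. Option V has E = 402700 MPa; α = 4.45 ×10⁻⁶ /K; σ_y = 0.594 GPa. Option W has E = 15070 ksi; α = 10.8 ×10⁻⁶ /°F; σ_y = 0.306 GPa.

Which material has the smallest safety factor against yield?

option W

In consistent units (E in GPa, α in ×10⁻⁶/K, σ_y in MPa):
  option Q: E = 430.6, α = 4.36, σ_y = 381.0 → σ = 281 MPa, n = 1.35
  option C: E = 208.9, α = 12.1, σ_y = 523.3 → σ = 379 MPa, n = 1.38
  option V: E = 402.7, α = 4.45, σ_y = 594.0 → σ = 269 MPa, n = 2.21
  option W: E = 103.9, α = 19.4, σ_y = 306.0 → σ = 303 MPa, n = 1.01
Smallest n: option W with n = 1.01.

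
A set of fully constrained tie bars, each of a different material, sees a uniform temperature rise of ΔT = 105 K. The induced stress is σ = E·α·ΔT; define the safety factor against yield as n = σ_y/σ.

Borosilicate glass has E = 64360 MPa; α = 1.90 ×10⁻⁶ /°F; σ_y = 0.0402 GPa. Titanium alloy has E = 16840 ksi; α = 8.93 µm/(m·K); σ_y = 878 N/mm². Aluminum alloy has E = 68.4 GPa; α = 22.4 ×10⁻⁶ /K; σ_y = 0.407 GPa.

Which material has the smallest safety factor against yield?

In consistent units (E in GPa, α in ×10⁻⁶/K, σ_y in MPa):
  borosilicate glass: E = 64.36, α = 3.42, σ_y = 40.20 → σ = 23.1 MPa, n = 1.74
  titanium alloy: E = 116.1, α = 8.93, σ_y = 878.0 → σ = 109 MPa, n = 8.06
  aluminum alloy: E = 68.40, α = 22.4, σ_y = 407.0 → σ = 161 MPa, n = 2.53
Borosilicate glass has the lowest safety factor, n = 1.74.

borosilicate glass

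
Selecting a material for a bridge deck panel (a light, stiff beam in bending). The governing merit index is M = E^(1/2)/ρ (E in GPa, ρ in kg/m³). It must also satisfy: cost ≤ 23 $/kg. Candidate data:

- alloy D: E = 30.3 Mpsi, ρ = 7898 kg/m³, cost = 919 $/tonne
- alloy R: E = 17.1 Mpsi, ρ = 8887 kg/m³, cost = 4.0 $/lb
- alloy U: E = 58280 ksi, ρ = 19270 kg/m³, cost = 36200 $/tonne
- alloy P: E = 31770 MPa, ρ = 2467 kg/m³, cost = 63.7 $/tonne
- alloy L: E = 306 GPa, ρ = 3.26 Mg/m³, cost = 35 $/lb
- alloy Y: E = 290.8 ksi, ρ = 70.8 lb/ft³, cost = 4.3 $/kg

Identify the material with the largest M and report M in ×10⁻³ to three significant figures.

alloy P, M = 2.28×10⁻³

Screen on constraints: cost ≤ 23 $/kg. Survivors: alloy D, alloy R, alloy P, alloy Y.
After converting to SI:
  alloy D: E = 208.9 GPa, ρ = 7898 kg/m³
  alloy R: E = 117.9 GPa, ρ = 8887 kg/m³
  alloy P: E = 31.77 GPa, ρ = 2467 kg/m³
  alloy Y: E = 2.005 GPa, ρ = 1134 kg/m³
  alloy P: M = 2.28×10⁻³
  alloy D: M = 1.83×10⁻³
  alloy Y: M = 1.25×10⁻³
  alloy R: M = 1.22×10⁻³
Alloy P has the largest M.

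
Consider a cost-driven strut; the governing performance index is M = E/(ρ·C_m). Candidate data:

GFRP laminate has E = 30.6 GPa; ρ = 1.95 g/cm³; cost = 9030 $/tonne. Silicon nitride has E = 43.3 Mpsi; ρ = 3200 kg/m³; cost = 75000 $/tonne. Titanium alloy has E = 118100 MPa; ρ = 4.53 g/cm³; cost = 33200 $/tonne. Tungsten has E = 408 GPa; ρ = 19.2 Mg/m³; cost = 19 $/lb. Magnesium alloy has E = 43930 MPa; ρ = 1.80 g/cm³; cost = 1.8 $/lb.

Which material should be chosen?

magnesium alloy

In SI units:
  GFRP laminate: E = 30.60 GPa, ρ = 1950 kg/m³, cost = 9.030 $/kg
  silicon nitride: E = 298.5 GPa, ρ = 3200 kg/m³, cost = 75.00 $/kg
  titanium alloy: E = 118.1 GPa, ρ = 4530 kg/m³, cost = 33.20 $/kg
  tungsten: E = 408.0 GPa, ρ = 19200 kg/m³, cost = 41.89 $/kg
  magnesium alloy: E = 43.93 GPa, ρ = 1800 kg/m³, cost = 3.968 $/kg
  magnesium alloy: M = 6.15 MN·m per $
  GFRP laminate: M = 1.74 MN·m per $
  silicon nitride: M = 1.24 MN·m per $
  titanium alloy: M = 0.785 MN·m per $
  tungsten: M = 0.507 MN·m per $
Magnesium alloy has the largest M.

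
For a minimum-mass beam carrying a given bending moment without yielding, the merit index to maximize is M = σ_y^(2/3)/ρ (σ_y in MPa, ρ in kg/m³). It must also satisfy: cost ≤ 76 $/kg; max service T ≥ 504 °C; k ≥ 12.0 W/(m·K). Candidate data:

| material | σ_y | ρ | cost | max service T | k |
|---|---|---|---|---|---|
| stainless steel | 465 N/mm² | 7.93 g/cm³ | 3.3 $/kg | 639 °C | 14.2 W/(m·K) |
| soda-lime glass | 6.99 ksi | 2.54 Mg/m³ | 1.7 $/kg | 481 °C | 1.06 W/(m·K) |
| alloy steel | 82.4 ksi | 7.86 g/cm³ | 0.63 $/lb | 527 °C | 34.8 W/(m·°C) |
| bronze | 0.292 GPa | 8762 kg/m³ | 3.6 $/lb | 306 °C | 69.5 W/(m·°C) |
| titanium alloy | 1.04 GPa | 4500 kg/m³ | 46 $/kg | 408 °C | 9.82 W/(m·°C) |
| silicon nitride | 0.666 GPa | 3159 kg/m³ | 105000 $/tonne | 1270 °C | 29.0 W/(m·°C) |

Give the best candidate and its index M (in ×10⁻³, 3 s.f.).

alloy steel, M = 8.73×10⁻³

Screen on constraints: cost ≤ 76 $/kg; max service T ≥ 504 °C; k ≥ 12.0 W/(m·K). Survivors: stainless steel, alloy steel.
In SI units:
  stainless steel: σ_y = 465.0 MPa, ρ = 7930 kg/m³
  alloy steel: σ_y = 568.1 MPa, ρ = 7860 kg/m³
  alloy steel: M = 8.73×10⁻³
  stainless steel: M = 7.57×10⁻³
The maximum is for alloy steel.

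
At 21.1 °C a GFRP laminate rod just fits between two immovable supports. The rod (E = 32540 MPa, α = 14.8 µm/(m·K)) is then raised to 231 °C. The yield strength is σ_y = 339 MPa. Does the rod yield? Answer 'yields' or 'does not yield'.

E = 32540 MPa = 32.54 GPa.
ΔT = 209.9 K. Constrained thermal stress σ = E·α·ΔT = 32.54×10³ MPa × 14.8×10⁻⁶ × 209.9 = 101 MPa (compressive).
Compare to σ_y = 339 MPa: σ < σ_y, so it does not yield.

does not yield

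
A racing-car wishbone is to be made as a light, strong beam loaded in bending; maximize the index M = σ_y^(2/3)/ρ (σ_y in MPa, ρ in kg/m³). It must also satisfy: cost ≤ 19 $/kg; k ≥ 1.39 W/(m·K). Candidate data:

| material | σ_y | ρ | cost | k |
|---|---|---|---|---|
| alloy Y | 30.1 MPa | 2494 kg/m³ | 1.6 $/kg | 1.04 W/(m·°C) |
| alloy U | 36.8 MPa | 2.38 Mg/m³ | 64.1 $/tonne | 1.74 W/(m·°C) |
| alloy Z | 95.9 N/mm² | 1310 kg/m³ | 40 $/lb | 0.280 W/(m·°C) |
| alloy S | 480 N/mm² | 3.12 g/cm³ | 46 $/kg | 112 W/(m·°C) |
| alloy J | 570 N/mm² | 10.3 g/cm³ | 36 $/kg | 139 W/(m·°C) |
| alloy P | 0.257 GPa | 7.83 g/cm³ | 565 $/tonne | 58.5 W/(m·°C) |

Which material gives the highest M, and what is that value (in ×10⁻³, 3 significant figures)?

Screen on constraints: cost ≤ 19 $/kg; k ≥ 1.39 W/(m·K). Survivors: alloy U, alloy P.
In SI units:
  alloy U: σ_y = 36.80 MPa, ρ = 2380 kg/m³
  alloy P: σ_y = 257.0 MPa, ρ = 7830 kg/m³
  alloy P: M = 5.16×10⁻³
  alloy U: M = 4.65×10⁻³
Highest index: alloy P.

alloy P, M = 5.16×10⁻³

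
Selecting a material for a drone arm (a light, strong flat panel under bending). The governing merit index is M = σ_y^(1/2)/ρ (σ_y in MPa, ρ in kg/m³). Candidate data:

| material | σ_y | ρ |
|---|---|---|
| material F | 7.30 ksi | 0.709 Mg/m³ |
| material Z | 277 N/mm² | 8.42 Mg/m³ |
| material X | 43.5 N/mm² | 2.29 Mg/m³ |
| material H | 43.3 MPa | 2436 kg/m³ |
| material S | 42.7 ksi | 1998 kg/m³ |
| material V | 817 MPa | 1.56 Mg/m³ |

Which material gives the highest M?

material V

After converting to SI:
  material F: σ_y = 50.33 MPa, ρ = 709.0 kg/m³
  material Z: σ_y = 277.0 MPa, ρ = 8420 kg/m³
  material X: σ_y = 43.50 MPa, ρ = 2290 kg/m³
  material H: σ_y = 43.30 MPa, ρ = 2436 kg/m³
  material S: σ_y = 294.4 MPa, ρ = 1998 kg/m³
  material V: σ_y = 817.0 MPa, ρ = 1560 kg/m³
  material V: M = 18.3×10⁻³
  material F: M = 10.0×10⁻³
  material S: M = 8.59×10⁻³
  material X: M = 2.88×10⁻³
  material H: M = 2.70×10⁻³
  material Z: M = 1.98×10⁻³
The maximum is for material V.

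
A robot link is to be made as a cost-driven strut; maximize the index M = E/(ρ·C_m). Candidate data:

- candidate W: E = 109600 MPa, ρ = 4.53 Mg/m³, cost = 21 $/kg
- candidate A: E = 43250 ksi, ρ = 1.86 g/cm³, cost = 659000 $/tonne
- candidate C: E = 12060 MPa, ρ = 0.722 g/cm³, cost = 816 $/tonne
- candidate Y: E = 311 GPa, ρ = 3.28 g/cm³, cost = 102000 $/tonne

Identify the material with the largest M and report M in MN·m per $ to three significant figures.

After converting to SI:
  candidate W: E = 109.6 GPa, ρ = 4530 kg/m³, cost = 21.00 $/kg
  candidate A: E = 298.2 GPa, ρ = 1860 kg/m³, cost = 659.0 $/kg
  candidate C: E = 12.06 GPa, ρ = 722.0 kg/m³, cost = 0.8160 $/kg
  candidate Y: E = 311.0 GPa, ρ = 3280 kg/m³, cost = 102.0 $/kg
  candidate C: M = 20.5 MN·m per $
  candidate W: M = 1.15 MN·m per $
  candidate Y: M = 0.930 MN·m per $
  candidate A: M = 0.243 MN·m per $
Candidate C has the largest M.

candidate C, M = 20.5 MN·m per $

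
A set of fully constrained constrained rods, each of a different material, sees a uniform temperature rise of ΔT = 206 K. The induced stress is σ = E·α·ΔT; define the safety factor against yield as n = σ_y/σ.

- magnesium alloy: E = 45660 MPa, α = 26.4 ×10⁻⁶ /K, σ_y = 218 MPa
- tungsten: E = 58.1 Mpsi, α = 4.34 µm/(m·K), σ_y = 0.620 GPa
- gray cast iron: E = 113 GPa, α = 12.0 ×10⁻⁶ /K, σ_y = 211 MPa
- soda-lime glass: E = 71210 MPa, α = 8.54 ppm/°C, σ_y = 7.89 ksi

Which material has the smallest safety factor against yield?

With everything in SI (GPa, ×10⁻⁶/K, MPa):
  magnesium alloy: E = 45.66, α = 26.4, σ_y = 218.0 → σ = 248 MPa, n = 0.878
  tungsten: E = 400.6, α = 4.34, σ_y = 620.0 → σ = 358 MPa, n = 1.73
  gray cast iron: E = 113.0, α = 12.0, σ_y = 211.0 → σ = 279 MPa, n = 0.755
  soda-lime glass: E = 71.21, α = 8.54, σ_y = 54.40 → σ = 125 MPa, n = 0.434
Smallest n: soda-lime glass with n = 0.434.

soda-lime glass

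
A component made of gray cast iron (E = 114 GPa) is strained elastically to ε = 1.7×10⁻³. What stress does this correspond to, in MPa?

σ = E·ε = 114000 MPa × 1.7×10⁻³ = 194 MPa.

194 MPa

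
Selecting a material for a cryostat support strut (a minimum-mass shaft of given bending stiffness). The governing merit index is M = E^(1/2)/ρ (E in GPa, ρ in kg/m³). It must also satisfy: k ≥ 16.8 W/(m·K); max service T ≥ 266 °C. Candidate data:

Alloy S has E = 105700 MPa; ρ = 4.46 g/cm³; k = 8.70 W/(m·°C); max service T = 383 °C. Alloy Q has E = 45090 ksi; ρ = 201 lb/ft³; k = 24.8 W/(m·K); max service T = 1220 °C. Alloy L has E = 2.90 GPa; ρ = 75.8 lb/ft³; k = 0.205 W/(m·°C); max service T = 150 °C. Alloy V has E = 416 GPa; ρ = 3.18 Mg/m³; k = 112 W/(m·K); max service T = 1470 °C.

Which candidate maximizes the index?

Screen on constraints: k ≥ 16.8 W/(m·K); max service T ≥ 266 °C. Survivors: alloy Q, alloy V.
Putting every candidate on a common basis:
  alloy Q: E = 310.9 GPa, ρ = 3220 kg/m³
  alloy V: E = 416.0 GPa, ρ = 3180 kg/m³
  alloy V: M = 6.41×10⁻³
  alloy Q: M = 5.48×10⁻³
Alloy V has the largest M.

alloy V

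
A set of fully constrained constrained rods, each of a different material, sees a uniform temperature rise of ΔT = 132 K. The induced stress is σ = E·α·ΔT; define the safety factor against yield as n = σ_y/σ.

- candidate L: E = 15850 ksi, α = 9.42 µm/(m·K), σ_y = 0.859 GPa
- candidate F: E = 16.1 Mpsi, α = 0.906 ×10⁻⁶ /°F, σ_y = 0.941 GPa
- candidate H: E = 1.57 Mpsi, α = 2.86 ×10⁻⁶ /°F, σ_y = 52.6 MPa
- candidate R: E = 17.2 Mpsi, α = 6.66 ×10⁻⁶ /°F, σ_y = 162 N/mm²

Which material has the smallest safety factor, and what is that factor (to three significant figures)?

candidate R, n = 0.863

Per material, after unit conversion:
  candidate L: E = 109.3, α = 9.42, σ_y = 859.0 → σ = 136 MPa, n = 6.32
  candidate F: E = 111.0, α = 1.63, σ_y = 941.0 → σ = 23.9 MPa, n = 39.4
  candidate H: E = 10.82, α = 5.15, σ_y = 52.60 → σ = 7.36 MPa, n = 7.15
  candidate R: E = 118.6, α = 12.0, σ_y = 162.0 → σ = 188 MPa, n = 0.863
Candidate R has the lowest safety factor, n = 0.863.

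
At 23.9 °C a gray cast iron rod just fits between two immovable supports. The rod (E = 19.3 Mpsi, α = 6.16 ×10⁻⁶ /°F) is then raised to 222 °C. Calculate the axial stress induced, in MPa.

292 MPa

E = 19.3 Mpsi = 133.1 GPa.
α = 6.16×10⁻⁶/°F × 9/5 = 11.1×10⁻⁶/K.
ΔT = 198.1 K. Constrained thermal stress σ = E·α·ΔT = 133.1×10³ MPa × 11.1×10⁻⁶ × 198.1 = 292 MPa (compressive).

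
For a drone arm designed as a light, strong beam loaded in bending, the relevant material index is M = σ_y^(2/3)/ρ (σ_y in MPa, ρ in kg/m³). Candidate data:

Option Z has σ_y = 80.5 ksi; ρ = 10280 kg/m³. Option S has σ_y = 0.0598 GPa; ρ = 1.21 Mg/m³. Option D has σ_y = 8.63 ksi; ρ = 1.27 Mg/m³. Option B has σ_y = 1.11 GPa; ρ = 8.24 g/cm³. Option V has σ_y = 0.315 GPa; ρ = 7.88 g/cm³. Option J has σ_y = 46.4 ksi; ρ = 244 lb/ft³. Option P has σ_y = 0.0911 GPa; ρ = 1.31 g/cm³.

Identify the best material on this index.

option P

Normalizing units and computing the index:
  option Z: σ_y = 555.0 MPa, ρ = 10280 kg/m³
  option S: σ_y = 59.80 MPa, ρ = 1210 kg/m³
  option D: σ_y = 59.50 MPa, ρ = 1270 kg/m³
  option B: σ_y = 1110 MPa, ρ = 8240 kg/m³
  option V: σ_y = 315.0 MPa, ρ = 7880 kg/m³
  option J: σ_y = 319.9 MPa, ρ = 3909 kg/m³
  option P: σ_y = 91.10 MPa, ρ = 1310 kg/m³
  option P: M = 15.5×10⁻³
  option B: M = 13.0×10⁻³
  option S: M = 12.6×10⁻³
  option D: M = 12.0×10⁻³
  option J: M = 12.0×10⁻³
  option Z: M = 6.57×10⁻³
  option V: M = 5.88×10⁻³
Option P ranks first.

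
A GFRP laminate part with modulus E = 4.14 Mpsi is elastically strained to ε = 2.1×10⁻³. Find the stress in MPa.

E = 4.14 Mpsi = 28.54 GPa.
σ = E·ε = 28540 MPa × 2.1×10⁻³ = 59.9 MPa.

59.9 MPa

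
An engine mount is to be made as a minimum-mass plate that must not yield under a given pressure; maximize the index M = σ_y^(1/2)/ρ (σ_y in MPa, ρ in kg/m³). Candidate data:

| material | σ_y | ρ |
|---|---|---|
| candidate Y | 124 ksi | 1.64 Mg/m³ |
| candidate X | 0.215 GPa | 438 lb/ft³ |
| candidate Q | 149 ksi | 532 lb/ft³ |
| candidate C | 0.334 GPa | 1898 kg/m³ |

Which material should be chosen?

Normalizing units and computing the index:
  candidate Y: σ_y = 855.0 MPa, ρ = 1640 kg/m³
  candidate X: σ_y = 215.0 MPa, ρ = 7016 kg/m³
  candidate Q: σ_y = 1027 MPa, ρ = 8522 kg/m³
  candidate C: σ_y = 334.0 MPa, ρ = 1898 kg/m³
  candidate Y: M = 17.8×10⁻³
  candidate C: M = 9.63×10⁻³
  candidate Q: M = 3.76×10⁻³
  candidate X: M = 2.09×10⁻³
Highest index: candidate Y.

candidate Y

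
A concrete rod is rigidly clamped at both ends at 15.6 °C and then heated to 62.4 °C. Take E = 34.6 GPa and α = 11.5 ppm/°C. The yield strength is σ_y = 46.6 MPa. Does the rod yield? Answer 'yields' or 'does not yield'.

ΔT = 46.80 K. Constrained thermal stress σ = E·α·ΔT = 34.60×10³ MPa × 11.5×10⁻⁶ × 46.80 = 18.6 MPa (compressive).
Compare to σ_y = 46.6 MPa: σ < σ_y, so it does not yield.

does not yield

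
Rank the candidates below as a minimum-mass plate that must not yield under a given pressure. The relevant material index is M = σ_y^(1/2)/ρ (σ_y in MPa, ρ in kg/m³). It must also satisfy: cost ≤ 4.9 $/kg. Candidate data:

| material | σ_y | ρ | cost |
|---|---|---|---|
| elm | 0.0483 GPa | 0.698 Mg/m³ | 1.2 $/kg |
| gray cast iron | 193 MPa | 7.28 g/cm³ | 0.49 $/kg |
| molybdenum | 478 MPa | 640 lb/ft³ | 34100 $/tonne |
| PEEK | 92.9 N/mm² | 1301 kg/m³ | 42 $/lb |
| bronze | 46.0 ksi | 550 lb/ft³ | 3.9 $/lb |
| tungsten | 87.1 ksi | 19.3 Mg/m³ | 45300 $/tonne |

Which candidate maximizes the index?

elm

Screen on constraints: cost ≤ 4.9 $/kg. Survivors: elm, gray cast iron.
In SI units:
  elm: σ_y = 48.30 MPa, ρ = 698.0 kg/m³
  gray cast iron: σ_y = 193.0 MPa, ρ = 7280 kg/m³
  elm: M = 9.96×10⁻³
  gray cast iron: M = 1.91×10⁻³
Highest index: elm.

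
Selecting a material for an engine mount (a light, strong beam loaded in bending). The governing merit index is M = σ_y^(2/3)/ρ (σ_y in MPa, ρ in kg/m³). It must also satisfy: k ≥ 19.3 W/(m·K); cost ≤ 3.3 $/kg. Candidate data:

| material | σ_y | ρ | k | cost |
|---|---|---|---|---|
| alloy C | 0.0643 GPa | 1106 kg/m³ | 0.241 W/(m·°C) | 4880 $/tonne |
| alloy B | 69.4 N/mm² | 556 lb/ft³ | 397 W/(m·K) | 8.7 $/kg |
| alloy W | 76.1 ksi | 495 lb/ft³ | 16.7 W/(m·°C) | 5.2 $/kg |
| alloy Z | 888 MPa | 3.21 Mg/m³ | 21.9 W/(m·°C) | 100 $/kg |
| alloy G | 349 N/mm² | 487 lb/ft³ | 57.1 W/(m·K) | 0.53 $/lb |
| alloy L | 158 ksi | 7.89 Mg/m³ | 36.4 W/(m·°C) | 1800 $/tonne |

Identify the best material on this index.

alloy L

Screen on constraints: k ≥ 19.3 W/(m·K); cost ≤ 3.3 $/kg. Survivors: alloy G, alloy L.
After converting to SI:
  alloy G: σ_y = 349.0 MPa, ρ = 7801 kg/m³
  alloy L: σ_y = 1089 MPa, ρ = 7890 kg/m³
  alloy L: M = 13.4×10⁻³
  alloy G: M = 6.35×10⁻³
Highest index: alloy L.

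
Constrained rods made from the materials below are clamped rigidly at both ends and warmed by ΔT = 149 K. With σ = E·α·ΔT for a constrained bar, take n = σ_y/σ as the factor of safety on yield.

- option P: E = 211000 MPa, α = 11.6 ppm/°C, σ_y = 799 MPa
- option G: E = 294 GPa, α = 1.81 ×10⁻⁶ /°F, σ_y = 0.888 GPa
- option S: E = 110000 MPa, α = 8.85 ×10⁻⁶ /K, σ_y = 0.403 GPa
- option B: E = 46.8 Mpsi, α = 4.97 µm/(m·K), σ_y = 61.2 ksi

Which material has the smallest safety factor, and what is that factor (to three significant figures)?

With everything in SI (GPa, ×10⁻⁶/K, MPa):
  option P: E = 211.0, α = 11.6, σ_y = 799.0 → σ = 365 MPa, n = 2.19
  option G: E = 294.0, α = 3.26, σ_y = 888.0 → σ = 143 MPa, n = 6.22
  option S: E = 110.0, α = 8.85, σ_y = 403.0 → σ = 145 MPa, n = 2.78
  option B: E = 322.7, α = 4.97, σ_y = 422.0 → σ = 239 MPa, n = 1.77
Option B has the lowest safety factor, n = 1.77.

option B, n = 1.77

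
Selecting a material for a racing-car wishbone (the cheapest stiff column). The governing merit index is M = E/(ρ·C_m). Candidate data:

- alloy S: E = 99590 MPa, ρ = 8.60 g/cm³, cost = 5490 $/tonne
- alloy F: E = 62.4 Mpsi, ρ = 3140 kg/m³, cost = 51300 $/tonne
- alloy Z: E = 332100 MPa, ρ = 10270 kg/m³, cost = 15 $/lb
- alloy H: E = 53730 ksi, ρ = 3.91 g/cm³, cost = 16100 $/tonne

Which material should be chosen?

Convert each candidate to consistent units, then evaluate M:
  alloy S: E = 99.59 GPa, ρ = 8600 kg/m³, cost = 5.490 $/kg
  alloy F: E = 430.2 GPa, ρ = 3140 kg/m³, cost = 51.30 $/kg
  alloy Z: E = 332.1 GPa, ρ = 10270 kg/m³, cost = 33.07 $/kg
  alloy H: E = 370.5 GPa, ρ = 3910 kg/m³, cost = 16.10 $/kg
  alloy H: M = 5.88 MN·m per $
  alloy F: M = 2.67 MN·m per $
  alloy S: M = 2.11 MN·m per $
  alloy Z: M = 0.978 MN·m per $
The maximum is for alloy H.

alloy H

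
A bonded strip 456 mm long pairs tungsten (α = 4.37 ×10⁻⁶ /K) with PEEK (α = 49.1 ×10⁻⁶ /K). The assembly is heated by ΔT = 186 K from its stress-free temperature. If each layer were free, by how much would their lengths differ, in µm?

3790 µm

Δα = |4.37 − 49.1|×10⁻⁶/K = 44.7×10⁻⁶/K.
ΔL_mismatch = Δα·L·ΔT = 44.7×10⁻⁶ × 456.0 mm × 186.0 K = 3790 µm.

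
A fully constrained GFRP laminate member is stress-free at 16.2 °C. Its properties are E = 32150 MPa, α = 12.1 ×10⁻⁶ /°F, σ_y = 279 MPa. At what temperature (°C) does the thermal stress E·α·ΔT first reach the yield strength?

E = 32150 MPa = 32.15 GPa.
α = 12.1×10⁻⁶/°F × 9/5 = 21.8×10⁻⁶/K.
E·α·ΔT = 279.0 MPa ⇒ ΔT = 279.0 / (32.15×10³ × 21.8×10⁻⁶) = 398.4 K.
T = 16.2 + 398.4 = 414.6 °C.

415 °C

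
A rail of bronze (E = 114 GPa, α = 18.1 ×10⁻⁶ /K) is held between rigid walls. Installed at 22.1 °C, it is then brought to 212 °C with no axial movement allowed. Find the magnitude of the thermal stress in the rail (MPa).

ΔT = 189.9 K. Constrained thermal stress σ = E·α·ΔT = 114.0×10³ MPa × 18.1×10⁻⁶ × 189.9 = 392 MPa (compressive).

392 MPa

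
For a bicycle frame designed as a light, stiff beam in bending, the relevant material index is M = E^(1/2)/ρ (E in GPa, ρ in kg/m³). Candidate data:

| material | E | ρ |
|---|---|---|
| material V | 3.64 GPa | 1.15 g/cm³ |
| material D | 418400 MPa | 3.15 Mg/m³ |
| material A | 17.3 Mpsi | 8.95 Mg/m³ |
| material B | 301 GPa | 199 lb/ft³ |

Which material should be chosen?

After converting to SI:
  material V: E = 3.640 GPa, ρ = 1150 kg/m³
  material D: E = 418.4 GPa, ρ = 3150 kg/m³
  material A: E = 119.3 GPa, ρ = 8950 kg/m³
  material B: E = 301.0 GPa, ρ = 3188 kg/m³
  material D: M = 6.49×10⁻³
  material B: M = 5.44×10⁻³
  material V: M = 1.66×10⁻³
  material A: M = 1.22×10⁻³
Material D ranks first.

material D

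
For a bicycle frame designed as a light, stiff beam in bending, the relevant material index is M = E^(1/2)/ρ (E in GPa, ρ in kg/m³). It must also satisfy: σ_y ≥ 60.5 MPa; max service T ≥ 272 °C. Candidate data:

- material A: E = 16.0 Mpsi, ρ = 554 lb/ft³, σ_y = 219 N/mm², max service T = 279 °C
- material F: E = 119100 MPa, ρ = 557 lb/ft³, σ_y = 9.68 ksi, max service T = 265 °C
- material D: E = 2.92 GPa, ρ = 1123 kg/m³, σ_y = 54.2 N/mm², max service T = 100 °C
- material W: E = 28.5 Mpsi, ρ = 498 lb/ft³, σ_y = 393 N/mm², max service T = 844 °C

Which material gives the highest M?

Screen on constraints: σ_y ≥ 60.5 MPa; max service T ≥ 272 °C. Survivors: material A, material W.
Convert each candidate to consistent units, then evaluate M:
  material A: E = 110.3 GPa, ρ = 8874 kg/m³
  material W: E = 196.5 GPa, ρ = 7977 kg/m³
  material W: M = 1.76×10⁻³
  material A: M = 1.18×10⁻³
Material W ranks first.

material W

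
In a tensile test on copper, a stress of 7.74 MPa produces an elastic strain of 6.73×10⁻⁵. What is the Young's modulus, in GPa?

E = σ/ε = 7.74 MPa / 6.73×10⁻⁵ = 115000 MPa = 115 GPa.

115 GPa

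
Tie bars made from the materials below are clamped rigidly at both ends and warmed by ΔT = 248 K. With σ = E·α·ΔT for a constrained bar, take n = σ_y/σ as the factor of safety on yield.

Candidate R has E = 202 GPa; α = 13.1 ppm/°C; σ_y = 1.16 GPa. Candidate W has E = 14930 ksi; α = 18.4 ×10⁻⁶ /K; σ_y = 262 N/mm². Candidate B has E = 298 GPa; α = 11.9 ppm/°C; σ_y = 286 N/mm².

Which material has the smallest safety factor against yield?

candidate B

With everything in SI (GPa, ×10⁻⁶/K, MPa):
  candidate R: E = 202.0, α = 13.1, σ_y = 1160 → σ = 656 MPa, n = 1.77
  candidate W: E = 102.9, α = 18.4, σ_y = 262.0 → σ = 470 MPa, n = 0.558
  candidate B: E = 298.0, α = 11.9, σ_y = 286.0 → σ = 879 MPa, n = 0.325
Candidate B has the lowest safety factor, n = 0.325.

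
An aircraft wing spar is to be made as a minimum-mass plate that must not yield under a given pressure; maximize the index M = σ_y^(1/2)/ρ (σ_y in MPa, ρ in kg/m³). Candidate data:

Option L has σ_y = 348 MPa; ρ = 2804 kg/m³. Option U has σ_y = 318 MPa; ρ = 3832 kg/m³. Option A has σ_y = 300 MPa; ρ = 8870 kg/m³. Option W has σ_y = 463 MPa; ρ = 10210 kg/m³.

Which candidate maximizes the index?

Computing M directly (units already consistent):
  option L: M = 6.65×10⁻³
  option U: M = 4.65×10⁻³
  option W: M = 2.11×10⁻³
  option A: M = 1.95×10⁻³
The maximum is for option L.

option L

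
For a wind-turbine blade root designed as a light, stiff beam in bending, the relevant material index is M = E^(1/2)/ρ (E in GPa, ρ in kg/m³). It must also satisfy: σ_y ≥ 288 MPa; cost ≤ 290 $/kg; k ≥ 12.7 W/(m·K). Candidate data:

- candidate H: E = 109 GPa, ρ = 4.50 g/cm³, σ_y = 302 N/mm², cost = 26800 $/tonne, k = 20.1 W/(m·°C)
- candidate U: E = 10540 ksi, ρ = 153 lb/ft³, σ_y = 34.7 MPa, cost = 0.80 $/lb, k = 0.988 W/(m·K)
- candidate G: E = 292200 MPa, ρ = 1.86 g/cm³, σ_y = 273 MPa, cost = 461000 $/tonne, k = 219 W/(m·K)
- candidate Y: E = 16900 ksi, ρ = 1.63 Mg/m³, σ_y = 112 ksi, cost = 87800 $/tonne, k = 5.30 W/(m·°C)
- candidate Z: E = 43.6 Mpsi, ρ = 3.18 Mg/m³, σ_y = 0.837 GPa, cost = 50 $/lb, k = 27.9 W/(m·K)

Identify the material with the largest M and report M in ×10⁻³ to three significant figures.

candidate Z, M = 5.45×10⁻³

Screen on constraints: σ_y ≥ 288 MPa; cost ≤ 290 $/kg; k ≥ 12.7 W/(m·K). Survivors: candidate H, candidate Z.
Normalizing units and computing the index:
  candidate H: E = 109.0 GPa, ρ = 4500 kg/m³
  candidate Z: E = 300.6 GPa, ρ = 3180 kg/m³
  candidate Z: M = 5.45×10⁻³
  candidate H: M = 2.32×10⁻³
The maximum is for candidate Z.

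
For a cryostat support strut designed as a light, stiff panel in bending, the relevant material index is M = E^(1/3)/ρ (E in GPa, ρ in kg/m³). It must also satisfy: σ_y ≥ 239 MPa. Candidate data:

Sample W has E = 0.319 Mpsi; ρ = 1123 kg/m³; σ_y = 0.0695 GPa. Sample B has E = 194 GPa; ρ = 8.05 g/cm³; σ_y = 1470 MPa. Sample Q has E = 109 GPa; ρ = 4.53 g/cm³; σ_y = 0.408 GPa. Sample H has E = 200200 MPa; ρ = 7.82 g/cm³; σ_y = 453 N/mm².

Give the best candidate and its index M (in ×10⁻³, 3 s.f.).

sample Q, M = 1.05×10⁻³

Screen on constraints: σ_y ≥ 239 MPa. Survivors: sample B, sample Q, sample H.
In SI units:
  sample B: E = 194.0 GPa, ρ = 8050 kg/m³
  sample Q: E = 109.0 GPa, ρ = 4530 kg/m³
  sample H: E = 200.2 GPa, ρ = 7820 kg/m³
  sample Q: M = 1.05×10⁻³
  sample H: M = 0.748×10⁻³
  sample B: M = 0.719×10⁻³
The maximum is for sample Q.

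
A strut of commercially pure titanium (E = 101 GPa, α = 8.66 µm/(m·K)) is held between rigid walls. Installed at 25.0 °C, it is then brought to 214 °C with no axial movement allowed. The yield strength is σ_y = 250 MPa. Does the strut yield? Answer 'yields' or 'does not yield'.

ΔT = 189.0 K. Constrained thermal stress σ = E·α·ΔT = 101.0×10³ MPa × 8.66×10⁻⁶ × 189.0 = 165 MPa (compressive).
Compare to σ_y = 250 MPa: σ < σ_y, so it does not yield.

does not yield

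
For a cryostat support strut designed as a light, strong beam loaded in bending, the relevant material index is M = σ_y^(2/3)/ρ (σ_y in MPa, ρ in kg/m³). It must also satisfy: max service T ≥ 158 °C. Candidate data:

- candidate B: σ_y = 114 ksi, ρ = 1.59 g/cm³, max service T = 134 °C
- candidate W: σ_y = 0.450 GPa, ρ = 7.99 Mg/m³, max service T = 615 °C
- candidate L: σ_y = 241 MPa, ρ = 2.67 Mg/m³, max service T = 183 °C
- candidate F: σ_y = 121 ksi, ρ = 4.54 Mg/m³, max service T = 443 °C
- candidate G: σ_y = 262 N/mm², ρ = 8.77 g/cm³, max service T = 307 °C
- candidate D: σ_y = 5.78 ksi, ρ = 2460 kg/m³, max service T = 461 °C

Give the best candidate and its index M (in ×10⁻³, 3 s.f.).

Screen on constraints: max service T ≥ 158 °C. Survivors: candidate W, candidate L, candidate F, candidate G, candidate D.
After converting to SI:
  candidate W: σ_y = 450.0 MPa, ρ = 7990 kg/m³
  candidate L: σ_y = 241.0 MPa, ρ = 2670 kg/m³
  candidate F: σ_y = 834.3 MPa, ρ = 4540 kg/m³
  candidate G: σ_y = 262.0 MPa, ρ = 8770 kg/m³
  candidate D: σ_y = 39.85 MPa, ρ = 2460 kg/m³
  candidate F: M = 19.5×10⁻³
  candidate L: M = 14.5×10⁻³
  candidate W: M = 7.35×10⁻³
  candidate D: M = 4.74×10⁻³
  candidate G: M = 4.67×10⁻³
Candidate F has the largest M.

candidate F, M = 19.5×10⁻³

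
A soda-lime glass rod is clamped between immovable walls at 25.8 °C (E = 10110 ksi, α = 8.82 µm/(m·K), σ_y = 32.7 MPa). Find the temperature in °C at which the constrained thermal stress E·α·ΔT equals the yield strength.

E = 10110 ksi = 69.71 GPa.
E·α·ΔT = 32.70 MPa ⇒ ΔT = 32.70 / (69.71×10³ × 8.82×10⁻⁶) = 53.19 K.
T = 25.8 + 53.19 = 78.99 °C.

79.0 °C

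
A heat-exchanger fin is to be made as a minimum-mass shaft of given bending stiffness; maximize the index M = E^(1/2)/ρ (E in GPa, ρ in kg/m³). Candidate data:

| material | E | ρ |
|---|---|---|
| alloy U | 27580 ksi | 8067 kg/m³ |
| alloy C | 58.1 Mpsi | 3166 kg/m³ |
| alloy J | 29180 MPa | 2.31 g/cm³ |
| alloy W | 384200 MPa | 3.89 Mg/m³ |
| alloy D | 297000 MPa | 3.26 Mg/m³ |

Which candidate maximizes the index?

Convert each candidate to consistent units, then evaluate M:
  alloy U: E = 190.2 GPa, ρ = 8067 kg/m³
  alloy C: E = 400.6 GPa, ρ = 3166 kg/m³
  alloy J: E = 29.18 GPa, ρ = 2310 kg/m³
  alloy W: E = 384.2 GPa, ρ = 3890 kg/m³
  alloy D: E = 297.0 GPa, ρ = 3260 kg/m³
  alloy C: M = 6.32×10⁻³
  alloy D: M = 5.29×10⁻³
  alloy W: M = 5.04×10⁻³
  alloy J: M = 2.34×10⁻³
  alloy U: M = 1.71×10⁻³
Alloy C ranks first.

alloy C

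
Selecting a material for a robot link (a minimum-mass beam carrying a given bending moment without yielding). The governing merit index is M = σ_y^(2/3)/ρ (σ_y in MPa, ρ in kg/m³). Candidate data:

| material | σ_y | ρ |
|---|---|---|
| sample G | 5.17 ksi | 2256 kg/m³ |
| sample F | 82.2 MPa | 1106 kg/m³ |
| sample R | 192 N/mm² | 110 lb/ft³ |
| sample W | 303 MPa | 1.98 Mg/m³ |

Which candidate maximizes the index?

After converting to SI:
  sample G: σ_y = 35.65 MPa, ρ = 2256 kg/m³
  sample F: σ_y = 82.20 MPa, ρ = 1106 kg/m³
  sample R: σ_y = 192.0 MPa, ρ = 1762 kg/m³
  sample W: σ_y = 303.0 MPa, ρ = 1980 kg/m³
  sample W: M = 22.8×10⁻³
  sample R: M = 18.9×10⁻³
  sample F: M = 17.1×10⁻³
  sample G: M = 4.80×10⁻³
The maximum is for sample W.

sample W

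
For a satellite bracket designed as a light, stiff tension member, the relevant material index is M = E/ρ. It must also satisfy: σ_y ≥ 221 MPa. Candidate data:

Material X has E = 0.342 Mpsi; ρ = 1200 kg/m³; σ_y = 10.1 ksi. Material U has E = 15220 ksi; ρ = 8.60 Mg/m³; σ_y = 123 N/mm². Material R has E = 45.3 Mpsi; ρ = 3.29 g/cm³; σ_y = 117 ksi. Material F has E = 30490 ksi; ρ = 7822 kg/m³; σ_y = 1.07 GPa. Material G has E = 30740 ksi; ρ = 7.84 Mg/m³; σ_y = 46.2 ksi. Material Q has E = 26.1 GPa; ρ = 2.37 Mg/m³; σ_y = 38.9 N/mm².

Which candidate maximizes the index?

Screen on constraints: σ_y ≥ 221 MPa. Survivors: material R, material F, material G.
Convert each candidate to consistent units, then evaluate M:
  material R: E = 312.3 GPa, ρ = 3290 kg/m³
  material F: E = 210.2 GPa, ρ = 7822 kg/m³
  material G: E = 211.9 GPa, ρ = 7840 kg/m³
  material R: M = 94.9 MN·m/kg
  material G: M = 27.0 MN·m/kg
  material F: M = 26.9 MN·m/kg
Highest index: material R.

material R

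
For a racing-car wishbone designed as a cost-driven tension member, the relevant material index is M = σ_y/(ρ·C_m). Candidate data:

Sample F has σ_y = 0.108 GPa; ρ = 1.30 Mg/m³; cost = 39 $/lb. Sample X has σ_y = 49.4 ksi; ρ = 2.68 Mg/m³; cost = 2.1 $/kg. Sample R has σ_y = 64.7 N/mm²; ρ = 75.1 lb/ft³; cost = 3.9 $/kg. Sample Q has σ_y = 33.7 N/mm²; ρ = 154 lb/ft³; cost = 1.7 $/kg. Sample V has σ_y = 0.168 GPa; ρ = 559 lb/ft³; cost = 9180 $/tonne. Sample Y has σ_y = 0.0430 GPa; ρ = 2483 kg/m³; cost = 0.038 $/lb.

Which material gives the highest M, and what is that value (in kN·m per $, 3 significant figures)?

sample Y, M = 207 kN·m per $

In SI units:
  sample F: σ_y = 108.0 MPa, ρ = 1300 kg/m³, cost = 85.98 $/kg
  sample X: σ_y = 340.6 MPa, ρ = 2680 kg/m³, cost = 2.100 $/kg
  sample R: σ_y = 64.70 MPa, ρ = 1203 kg/m³, cost = 3.900 $/kg
  sample Q: σ_y = 33.70 MPa, ρ = 2467 kg/m³, cost = 1.700 $/kg
  sample V: σ_y = 168.0 MPa, ρ = 8954 kg/m³, cost = 9.180 $/kg
  sample Y: σ_y = 43.00 MPa, ρ = 2483 kg/m³, cost = 0.08377 $/kg
  sample Y: M = 207 kN·m per $
  sample X: M = 60.5 kN·m per $
  sample R: M = 13.8 kN·m per $
  sample Q: M = 8.04 kN·m per $
  sample V: M = 2.04 kN·m per $
  sample F: M = 0.966 kN·m per $
Sample Y ranks first.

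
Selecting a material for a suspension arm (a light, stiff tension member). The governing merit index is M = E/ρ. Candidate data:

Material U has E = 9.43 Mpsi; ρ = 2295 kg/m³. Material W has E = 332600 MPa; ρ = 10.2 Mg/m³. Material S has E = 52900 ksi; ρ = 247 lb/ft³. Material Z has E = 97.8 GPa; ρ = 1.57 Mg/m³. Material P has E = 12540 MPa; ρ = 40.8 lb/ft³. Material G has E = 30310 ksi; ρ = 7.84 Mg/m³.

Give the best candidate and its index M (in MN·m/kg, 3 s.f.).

Normalizing units and computing the index:
  material U: E = 65.02 GPa, ρ = 2295 kg/m³
  material W: E = 332.6 GPa, ρ = 10200 kg/m³
  material S: E = 364.7 GPa, ρ = 3957 kg/m³
  material Z: E = 97.80 GPa, ρ = 1570 kg/m³
  material P: E = 12.54 GPa, ρ = 653.6 kg/m³
  material G: E = 209.0 GPa, ρ = 7840 kg/m³
  material S: M = 92.2 MN·m/kg
  material Z: M = 62.3 MN·m/kg
  material W: M = 32.6 MN·m/kg
  material U: M = 28.3 MN·m/kg
  material G: M = 26.7 MN·m/kg
  material P: M = 19.2 MN·m/kg
The maximum is for material S.

material S, M = 92.2 MN·m/kg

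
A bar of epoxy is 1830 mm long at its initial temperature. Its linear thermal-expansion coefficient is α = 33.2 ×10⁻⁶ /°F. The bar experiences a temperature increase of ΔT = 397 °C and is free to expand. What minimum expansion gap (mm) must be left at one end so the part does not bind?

Convert α: 33.2×10⁻⁶/°F × (9/5) = 59.8×10⁻⁶/K.
ΔL = α·L₀·ΔT = 59.8×10⁻⁶ × 1830 mm × 397.0 K = 43.4 mm.

43.4 mm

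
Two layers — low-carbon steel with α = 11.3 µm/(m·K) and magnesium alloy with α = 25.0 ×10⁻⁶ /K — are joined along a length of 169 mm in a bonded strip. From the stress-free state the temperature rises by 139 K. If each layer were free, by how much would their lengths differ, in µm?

Δα = |11.3 − 25.0|×10⁻⁶/K = 13.7×10⁻⁶/K.
ΔL_mismatch = Δα·L·ΔT = 13.7×10⁻⁶ × 169.0 mm × 139.0 K = 322 µm.

322 µm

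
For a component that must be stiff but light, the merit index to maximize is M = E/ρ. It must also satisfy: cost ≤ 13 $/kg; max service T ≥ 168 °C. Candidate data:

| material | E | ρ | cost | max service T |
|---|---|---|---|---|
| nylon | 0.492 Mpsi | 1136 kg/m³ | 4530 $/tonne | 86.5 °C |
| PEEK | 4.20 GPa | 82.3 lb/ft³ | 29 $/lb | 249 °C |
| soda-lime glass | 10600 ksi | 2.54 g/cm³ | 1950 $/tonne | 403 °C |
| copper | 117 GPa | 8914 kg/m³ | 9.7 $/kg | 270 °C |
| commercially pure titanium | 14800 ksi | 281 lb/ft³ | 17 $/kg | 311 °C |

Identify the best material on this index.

Screen on constraints: cost ≤ 13 $/kg; max service T ≥ 168 °C. Survivors: soda-lime glass, copper.
After converting to SI:
  soda-lime glass: E = 73.08 GPa, ρ = 2540 kg/m³
  copper: E = 117.0 GPa, ρ = 8914 kg/m³
  soda-lime glass: M = 28.8 MN·m/kg
  copper: M = 13.1 MN·m/kg
Soda-lime glass has the largest M.

soda-lime glass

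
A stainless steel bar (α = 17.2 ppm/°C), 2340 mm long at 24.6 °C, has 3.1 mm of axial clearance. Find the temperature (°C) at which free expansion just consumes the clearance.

α·L₀·ΔT = 3.1 mm ⇒ ΔT = 3.1 / (17.2×10⁻⁶ × 2340.0) = 77.02 K.
T = 24.6 + 77.02 = 101.6 °C.

102 °C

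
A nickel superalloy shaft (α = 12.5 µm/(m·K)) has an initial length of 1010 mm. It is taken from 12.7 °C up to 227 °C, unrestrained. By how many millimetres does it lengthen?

ΔT = 227 − 12.7 = 214.3 K.
ΔL = α·L₀·ΔT = 12.5×10⁻⁶ × 1010 mm × 214.3 K = 2.71 mm.

2.71 mm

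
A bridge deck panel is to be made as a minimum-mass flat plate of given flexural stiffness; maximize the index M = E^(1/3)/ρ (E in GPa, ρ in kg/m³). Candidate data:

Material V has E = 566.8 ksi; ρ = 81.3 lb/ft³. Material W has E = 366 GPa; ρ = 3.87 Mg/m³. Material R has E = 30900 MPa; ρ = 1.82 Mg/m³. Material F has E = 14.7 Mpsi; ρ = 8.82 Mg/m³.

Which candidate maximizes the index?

material W

Putting every candidate on a common basis:
  material V: E = 3.908 GPa, ρ = 1302 kg/m³
  material W: E = 366.0 GPa, ρ = 3870 kg/m³
  material R: E = 30.90 GPa, ρ = 1820 kg/m³
  material F: E = 101.4 GPa, ρ = 8820 kg/m³
  material W: M = 1.85×10⁻³
  material R: M = 1.72×10⁻³
  material V: M = 1.21×10⁻³
  material F: M = 0.529×10⁻³
Material W has the largest M.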